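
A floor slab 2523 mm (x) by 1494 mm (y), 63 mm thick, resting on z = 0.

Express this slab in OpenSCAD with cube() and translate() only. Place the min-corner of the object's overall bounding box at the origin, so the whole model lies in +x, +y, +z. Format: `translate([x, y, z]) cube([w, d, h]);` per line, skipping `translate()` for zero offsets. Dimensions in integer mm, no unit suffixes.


cube([2523, 1494, 63]);


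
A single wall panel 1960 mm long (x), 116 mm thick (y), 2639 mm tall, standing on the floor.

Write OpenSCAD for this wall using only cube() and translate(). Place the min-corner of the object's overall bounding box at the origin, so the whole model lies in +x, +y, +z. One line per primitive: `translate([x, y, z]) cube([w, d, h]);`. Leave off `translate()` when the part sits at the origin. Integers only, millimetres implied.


cube([1960, 116, 2639]);


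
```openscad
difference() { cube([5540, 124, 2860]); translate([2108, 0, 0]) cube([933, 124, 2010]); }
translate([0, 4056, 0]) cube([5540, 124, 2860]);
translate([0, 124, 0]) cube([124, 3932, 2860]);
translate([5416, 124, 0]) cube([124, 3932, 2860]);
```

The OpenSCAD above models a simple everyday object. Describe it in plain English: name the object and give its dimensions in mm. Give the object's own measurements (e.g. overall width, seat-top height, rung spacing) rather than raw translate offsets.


A single room: four walls, each 2860 mm tall and 124 mm thick, enclosing an outside footprint 5540×4180 mm (x × y), no floor or roof. The front and back walls (−y and +y sides) run the full x-width; the side walls fit between their inner faces. A door opening 933 mm wide and 2010 mm tall is cut through the front wall from the floor up, its −x edge 2108 mm from the wall's −x end.


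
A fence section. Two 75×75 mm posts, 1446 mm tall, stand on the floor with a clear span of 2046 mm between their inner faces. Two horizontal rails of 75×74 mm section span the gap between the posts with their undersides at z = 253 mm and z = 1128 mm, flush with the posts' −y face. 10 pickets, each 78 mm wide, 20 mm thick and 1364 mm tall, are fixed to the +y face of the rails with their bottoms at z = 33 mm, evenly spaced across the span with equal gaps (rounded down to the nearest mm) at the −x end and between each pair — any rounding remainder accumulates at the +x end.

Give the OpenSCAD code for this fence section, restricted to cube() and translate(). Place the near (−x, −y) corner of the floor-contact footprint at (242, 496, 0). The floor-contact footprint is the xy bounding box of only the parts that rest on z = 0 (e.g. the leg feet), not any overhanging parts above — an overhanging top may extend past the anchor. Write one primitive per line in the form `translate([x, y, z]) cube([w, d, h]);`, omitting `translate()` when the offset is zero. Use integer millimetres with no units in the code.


translate([242, 496, 0]) cube([75, 75, 1446]);
translate([2363, 496, 0]) cube([75, 75, 1446]);
translate([317, 496, 253]) cube([2046, 75, 74]);
translate([317, 496, 1128]) cube([2046, 75, 74]);
translate([432, 571, 33]) cube([78, 20, 1364]);
translate([625, 571, 33]) cube([78, 20, 1364]);
translate([818, 571, 33]) cube([78, 20, 1364]);
translate([1011, 571, 33]) cube([78, 20, 1364]);
translate([1204, 571, 33]) cube([78, 20, 1364]);
translate([1397, 571, 33]) cube([78, 20, 1364]);
translate([1590, 571, 33]) cube([78, 20, 1364]);
translate([1783, 571, 33]) cube([78, 20, 1364]);
translate([1976, 571, 33]) cube([78, 20, 1364]);
translate([2169, 571, 33]) cube([78, 20, 1364]);


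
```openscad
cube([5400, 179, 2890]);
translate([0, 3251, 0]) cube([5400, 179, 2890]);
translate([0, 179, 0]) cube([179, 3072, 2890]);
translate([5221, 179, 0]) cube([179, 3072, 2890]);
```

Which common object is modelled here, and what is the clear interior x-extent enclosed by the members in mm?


A house (or room) frame. The interior width is 5042 mm.

Four 2890 mm walls enclosing a rectangle with no floor or roof — a room or house frame. Outside width is 5400 mm and wall thickness is 179 mm, so the interior width is 5400 − 2 × 179 = 5042 mm.


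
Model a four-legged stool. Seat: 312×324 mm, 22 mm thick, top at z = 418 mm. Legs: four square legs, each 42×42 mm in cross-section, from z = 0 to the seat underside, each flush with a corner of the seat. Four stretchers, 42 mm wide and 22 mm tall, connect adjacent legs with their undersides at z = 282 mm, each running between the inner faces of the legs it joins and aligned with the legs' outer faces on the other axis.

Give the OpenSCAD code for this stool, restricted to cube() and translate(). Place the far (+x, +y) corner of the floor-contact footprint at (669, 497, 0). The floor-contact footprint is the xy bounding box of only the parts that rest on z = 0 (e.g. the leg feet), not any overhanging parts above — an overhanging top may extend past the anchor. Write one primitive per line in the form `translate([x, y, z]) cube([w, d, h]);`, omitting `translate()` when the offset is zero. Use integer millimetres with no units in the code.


// leg_h = 418 - 22 = 396
// stretcher span = 312 - 2*42 = 228
translate([357, 173, 396]) cube([312, 324, 22]);
translate([357, 173, 0]) cube([42, 42, 396]);
translate([627, 173, 0]) cube([42, 42, 396]);
translate([357, 455, 0]) cube([42, 42, 396]);
translate([627, 455, 0]) cube([42, 42, 396]);
translate([399, 173, 282]) cube([228, 42, 22]);
translate([399, 455, 282]) cube([228, 42, 22]);
translate([357, 215, 282]) cube([42, 240, 22]);
translate([627, 215, 282]) cube([42, 240, 22]);


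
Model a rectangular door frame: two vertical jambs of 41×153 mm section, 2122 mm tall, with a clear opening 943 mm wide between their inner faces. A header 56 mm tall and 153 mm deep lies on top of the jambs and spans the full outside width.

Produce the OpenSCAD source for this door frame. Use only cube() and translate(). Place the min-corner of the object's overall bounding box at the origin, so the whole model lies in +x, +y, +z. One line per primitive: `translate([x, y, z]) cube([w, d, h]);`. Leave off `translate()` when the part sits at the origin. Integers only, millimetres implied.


cube([41, 153, 2122]);
translate([984, 0, 0]) cube([41, 153, 2122]);
translate([0, 0, 2122]) cube([1025, 153, 56]);


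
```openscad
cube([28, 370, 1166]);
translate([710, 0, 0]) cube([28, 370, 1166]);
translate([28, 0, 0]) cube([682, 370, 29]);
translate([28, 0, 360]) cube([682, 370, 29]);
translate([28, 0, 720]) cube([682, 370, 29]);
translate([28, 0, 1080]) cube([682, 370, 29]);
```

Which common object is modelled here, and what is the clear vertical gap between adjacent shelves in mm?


A bookshelf. The clear shelf gap is 331 mm.

Two tall side panels with 4 horizontal boards between them — a bookshelf. The first two shelf undersides are at z = 0 and z = 360; with shelf thickness 29, the clear gap is 360 − 0 − 29 = 331 mm.


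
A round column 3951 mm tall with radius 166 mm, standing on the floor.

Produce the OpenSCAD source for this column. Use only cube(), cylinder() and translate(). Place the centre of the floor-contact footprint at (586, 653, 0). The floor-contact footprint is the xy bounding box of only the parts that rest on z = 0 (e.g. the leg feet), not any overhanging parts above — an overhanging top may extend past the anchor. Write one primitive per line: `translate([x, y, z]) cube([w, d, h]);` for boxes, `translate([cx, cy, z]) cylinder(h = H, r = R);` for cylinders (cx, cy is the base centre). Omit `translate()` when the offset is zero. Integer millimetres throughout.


translate([586, 653, 0]) cylinder(h = 3951, r = 166);


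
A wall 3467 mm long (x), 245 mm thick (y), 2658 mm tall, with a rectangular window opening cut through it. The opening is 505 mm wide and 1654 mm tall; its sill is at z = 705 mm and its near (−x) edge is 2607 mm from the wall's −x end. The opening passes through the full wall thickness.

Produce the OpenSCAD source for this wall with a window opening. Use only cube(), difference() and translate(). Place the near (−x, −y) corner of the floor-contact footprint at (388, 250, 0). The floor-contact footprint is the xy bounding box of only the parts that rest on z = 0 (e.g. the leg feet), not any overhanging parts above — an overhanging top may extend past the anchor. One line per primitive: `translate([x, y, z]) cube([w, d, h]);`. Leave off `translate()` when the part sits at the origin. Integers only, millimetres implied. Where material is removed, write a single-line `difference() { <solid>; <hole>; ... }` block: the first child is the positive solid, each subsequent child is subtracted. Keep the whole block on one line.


difference() { translate([388, 250, 0]) cube([3467, 245, 2658]); translate([2995, 250, 705]) cube([505, 245, 1654]); }


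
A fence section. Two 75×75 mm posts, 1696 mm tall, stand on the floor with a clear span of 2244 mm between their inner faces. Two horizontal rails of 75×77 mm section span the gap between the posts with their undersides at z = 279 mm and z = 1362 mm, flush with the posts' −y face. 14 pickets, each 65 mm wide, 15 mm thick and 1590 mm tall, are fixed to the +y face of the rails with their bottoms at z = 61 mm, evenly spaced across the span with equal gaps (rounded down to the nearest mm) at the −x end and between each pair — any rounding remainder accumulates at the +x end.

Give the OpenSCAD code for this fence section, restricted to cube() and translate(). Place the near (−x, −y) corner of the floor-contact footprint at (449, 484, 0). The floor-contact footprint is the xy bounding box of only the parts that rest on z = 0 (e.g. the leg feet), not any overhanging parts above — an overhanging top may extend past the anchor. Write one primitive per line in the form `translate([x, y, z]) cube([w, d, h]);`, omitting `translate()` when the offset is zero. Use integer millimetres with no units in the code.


translate([449, 484, 0]) cube([75, 75, 1696]);
translate([2768, 484, 0]) cube([75, 75, 1696]);
translate([524, 484, 279]) cube([2244, 75, 77]);
translate([524, 484, 1362]) cube([2244, 75, 77]);
translate([612, 559, 61]) cube([65, 15, 1590]);
translate([765, 559, 61]) cube([65, 15, 1590]);
translate([918, 559, 61]) cube([65, 15, 1590]);
translate([1071, 559, 61]) cube([65, 15, 1590]);
translate([1224, 559, 61]) cube([65, 15, 1590]);
translate([1377, 559, 61]) cube([65, 15, 1590]);
translate([1530, 559, 61]) cube([65, 15, 1590]);
translate([1683, 559, 61]) cube([65, 15, 1590]);
translate([1836, 559, 61]) cube([65, 15, 1590]);
translate([1989, 559, 61]) cube([65, 15, 1590]);
translate([2142, 559, 61]) cube([65, 15, 1590]);
translate([2295, 559, 61]) cube([65, 15, 1590]);
translate([2448, 559, 61]) cube([65, 15, 1590]);
translate([2601, 559, 61]) cube([65, 15, 1590]);


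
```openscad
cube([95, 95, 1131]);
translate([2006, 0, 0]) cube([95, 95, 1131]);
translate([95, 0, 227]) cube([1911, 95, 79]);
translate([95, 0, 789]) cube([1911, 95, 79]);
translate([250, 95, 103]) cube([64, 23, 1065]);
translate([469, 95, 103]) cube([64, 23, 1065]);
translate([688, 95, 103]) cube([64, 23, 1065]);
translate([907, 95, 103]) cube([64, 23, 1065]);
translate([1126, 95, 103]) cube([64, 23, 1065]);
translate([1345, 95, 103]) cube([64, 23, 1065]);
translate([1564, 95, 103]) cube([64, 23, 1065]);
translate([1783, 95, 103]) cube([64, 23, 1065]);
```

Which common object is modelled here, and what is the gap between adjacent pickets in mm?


A fence section. The picket gap is 155 mm.

Two posts, two rails, 8 pickets — a fence section. Span 1911 mm holds 8 pickets of 64 mm with 9 equal gaps: ⌊(1911 − 8·64) / 9⌋ = 155 mm.


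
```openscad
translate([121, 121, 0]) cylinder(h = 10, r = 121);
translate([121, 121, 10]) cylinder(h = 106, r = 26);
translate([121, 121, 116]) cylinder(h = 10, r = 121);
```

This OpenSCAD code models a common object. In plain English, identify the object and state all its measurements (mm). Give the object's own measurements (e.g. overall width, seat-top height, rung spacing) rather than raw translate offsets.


A spool: two coaxial disc flanges of radius 121 mm and thickness 10 mm, joined by a core cylinder of radius 26 mm and height 106 mm. The lower flange rests on z = 0 and the three cylinders share a vertical axis.


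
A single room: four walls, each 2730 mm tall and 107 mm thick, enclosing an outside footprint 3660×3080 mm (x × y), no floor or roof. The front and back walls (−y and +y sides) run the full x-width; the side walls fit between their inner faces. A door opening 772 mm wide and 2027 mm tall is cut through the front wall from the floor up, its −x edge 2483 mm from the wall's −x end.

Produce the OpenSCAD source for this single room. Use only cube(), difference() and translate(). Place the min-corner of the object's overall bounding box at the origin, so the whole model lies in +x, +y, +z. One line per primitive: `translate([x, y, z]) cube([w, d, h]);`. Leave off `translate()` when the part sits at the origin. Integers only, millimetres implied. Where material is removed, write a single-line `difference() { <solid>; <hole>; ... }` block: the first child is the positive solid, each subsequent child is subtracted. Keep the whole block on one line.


difference() { cube([3660, 107, 2730]); translate([2483, 0, 0]) cube([772, 107, 2027]); }
translate([0, 2973, 0]) cube([3660, 107, 2730]);
translate([0, 107, 0]) cube([107, 2866, 2730]);
translate([3553, 107, 0]) cube([107, 2866, 2730]);


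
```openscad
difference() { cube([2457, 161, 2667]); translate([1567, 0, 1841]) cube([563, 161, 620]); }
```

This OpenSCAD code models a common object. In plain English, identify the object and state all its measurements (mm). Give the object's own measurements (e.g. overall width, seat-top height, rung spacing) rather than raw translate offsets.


A wall 2457 mm long (x), 161 mm thick (y), 2667 mm tall, with a rectangular window opening cut through it. The opening is 563 mm wide and 620 mm tall; its sill is at z = 1841 mm and its near (−x) edge is 1567 mm from the wall's −x end. The opening passes through the full wall thickness.


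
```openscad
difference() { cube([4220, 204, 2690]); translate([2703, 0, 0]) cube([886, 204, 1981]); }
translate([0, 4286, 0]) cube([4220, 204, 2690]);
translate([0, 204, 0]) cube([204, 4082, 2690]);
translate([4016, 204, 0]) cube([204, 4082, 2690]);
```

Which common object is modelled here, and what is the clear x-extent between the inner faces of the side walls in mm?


A single room. The interior width is 3812 mm.

Four walls enclosing a rectangle with a door in the front wall — a room. Outside width 4220 minus two 204 mm walls gives 3812 mm.


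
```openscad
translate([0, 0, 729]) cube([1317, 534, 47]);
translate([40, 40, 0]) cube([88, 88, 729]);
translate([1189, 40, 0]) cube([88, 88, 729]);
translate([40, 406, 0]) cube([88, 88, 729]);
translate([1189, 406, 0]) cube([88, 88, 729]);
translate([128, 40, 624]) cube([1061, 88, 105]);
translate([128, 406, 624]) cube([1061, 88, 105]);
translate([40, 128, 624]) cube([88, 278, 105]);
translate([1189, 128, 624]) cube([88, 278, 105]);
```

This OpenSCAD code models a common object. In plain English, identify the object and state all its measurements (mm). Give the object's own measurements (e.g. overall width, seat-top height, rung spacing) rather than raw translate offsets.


A table: top 1317 mm (x) × 534 mm (y), 47 mm thick, upper face at z = 776 mm, on four 88×88 mm square legs, each inset 40 mm from the nearest pair of top edges from z = 0 to the bottom of the top. Four apron rails, 88 mm thick and 105 mm tall, run between adjacent legs with their top edges flush with the underside of the top and their outer faces flush with the legs' outer faces.


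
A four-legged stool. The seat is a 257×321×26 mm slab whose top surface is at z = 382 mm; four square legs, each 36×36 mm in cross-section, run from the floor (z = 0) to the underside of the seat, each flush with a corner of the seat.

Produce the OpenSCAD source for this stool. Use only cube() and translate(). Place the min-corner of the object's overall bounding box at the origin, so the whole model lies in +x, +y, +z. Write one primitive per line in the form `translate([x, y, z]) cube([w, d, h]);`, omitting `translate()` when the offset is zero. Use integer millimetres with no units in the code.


translate([0, 0, 356]) cube([257, 321, 26]);
cube([36, 36, 356]);
translate([221, 0, 0]) cube([36, 36, 356]);
translate([0, 285, 0]) cube([36, 36, 356]);
translate([221, 285, 0]) cube([36, 36, 356]);


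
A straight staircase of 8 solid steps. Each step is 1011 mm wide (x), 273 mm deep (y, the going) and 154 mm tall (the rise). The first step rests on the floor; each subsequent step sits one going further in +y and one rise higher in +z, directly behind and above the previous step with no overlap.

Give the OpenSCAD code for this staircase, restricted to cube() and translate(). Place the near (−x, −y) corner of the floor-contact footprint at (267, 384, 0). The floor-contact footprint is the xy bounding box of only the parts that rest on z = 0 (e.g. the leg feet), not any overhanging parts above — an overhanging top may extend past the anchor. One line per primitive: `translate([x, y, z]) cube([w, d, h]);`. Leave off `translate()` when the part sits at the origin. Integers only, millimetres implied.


translate([267, 384, 0]) cube([1011, 273, 154]);
translate([267, 657, 154]) cube([1011, 273, 154]);
translate([267, 930, 308]) cube([1011, 273, 154]);
translate([267, 1203, 462]) cube([1011, 273, 154]);
translate([267, 1476, 616]) cube([1011, 273, 154]);
translate([267, 1749, 770]) cube([1011, 273, 154]);
translate([267, 2022, 924]) cube([1011, 273, 154]);
translate([267, 2295, 1078]) cube([1011, 273, 154]);


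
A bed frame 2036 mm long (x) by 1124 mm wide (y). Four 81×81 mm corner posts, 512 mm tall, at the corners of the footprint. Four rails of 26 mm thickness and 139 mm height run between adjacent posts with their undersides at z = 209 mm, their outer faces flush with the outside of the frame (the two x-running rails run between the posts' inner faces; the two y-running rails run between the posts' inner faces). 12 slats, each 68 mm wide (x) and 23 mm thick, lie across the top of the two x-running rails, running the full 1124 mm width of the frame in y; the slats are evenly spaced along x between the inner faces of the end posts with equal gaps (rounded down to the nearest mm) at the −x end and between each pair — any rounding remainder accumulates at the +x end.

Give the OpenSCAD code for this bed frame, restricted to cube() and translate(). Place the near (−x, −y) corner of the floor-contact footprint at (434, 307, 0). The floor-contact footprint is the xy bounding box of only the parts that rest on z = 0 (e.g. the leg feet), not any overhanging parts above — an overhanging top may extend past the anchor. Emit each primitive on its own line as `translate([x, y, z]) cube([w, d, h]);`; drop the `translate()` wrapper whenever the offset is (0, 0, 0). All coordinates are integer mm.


translate([434, 307, 0]) cube([81, 81, 512]);
translate([434, 1350, 0]) cube([81, 81, 512]);
translate([2389, 307, 0]) cube([81, 81, 512]);
translate([2389, 1350, 0]) cube([81, 81, 512]);
translate([515, 307, 209]) cube([1874, 26, 139]);
translate([515, 1405, 209]) cube([1874, 26, 139]);
translate([434, 388, 209]) cube([26, 962, 139]);
translate([2444, 388, 209]) cube([26, 962, 139]);
translate([596, 307, 348]) cube([68, 1124, 23]);
translate([745, 307, 348]) cube([68, 1124, 23]);
translate([894, 307, 348]) cube([68, 1124, 23]);
translate([1043, 307, 348]) cube([68, 1124, 23]);
translate([1192, 307, 348]) cube([68, 1124, 23]);
translate([1341, 307, 348]) cube([68, 1124, 23]);
translate([1490, 307, 348]) cube([68, 1124, 23]);
translate([1639, 307, 348]) cube([68, 1124, 23]);
translate([1788, 307, 348]) cube([68, 1124, 23]);
translate([1937, 307, 348]) cube([68, 1124, 23]);
translate([2086, 307, 348]) cube([68, 1124, 23]);
translate([2235, 307, 348]) cube([68, 1124, 23]);


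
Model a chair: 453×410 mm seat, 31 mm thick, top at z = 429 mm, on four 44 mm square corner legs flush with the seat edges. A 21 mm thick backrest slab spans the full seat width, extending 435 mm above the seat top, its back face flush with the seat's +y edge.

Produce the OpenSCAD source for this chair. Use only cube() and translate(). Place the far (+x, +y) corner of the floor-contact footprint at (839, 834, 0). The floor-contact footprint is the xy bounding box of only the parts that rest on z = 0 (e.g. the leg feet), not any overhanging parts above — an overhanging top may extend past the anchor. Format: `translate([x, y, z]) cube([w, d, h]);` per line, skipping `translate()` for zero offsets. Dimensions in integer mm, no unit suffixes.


translate([386, 424, 398]) cube([453, 410, 31]);
translate([386, 424, 0]) cube([44, 44, 398]);
translate([795, 424, 0]) cube([44, 44, 398]);
translate([386, 790, 0]) cube([44, 44, 398]);
translate([795, 790, 0]) cube([44, 44, 398]);
translate([386, 813, 429]) cube([453, 21, 435]);


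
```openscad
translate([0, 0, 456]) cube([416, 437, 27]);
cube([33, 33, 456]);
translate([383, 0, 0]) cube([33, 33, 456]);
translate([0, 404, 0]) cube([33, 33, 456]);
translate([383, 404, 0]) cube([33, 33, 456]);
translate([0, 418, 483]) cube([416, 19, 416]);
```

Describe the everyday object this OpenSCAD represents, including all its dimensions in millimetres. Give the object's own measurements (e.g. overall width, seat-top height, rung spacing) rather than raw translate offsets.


A chair. The seat is a 416×437×27 mm slab with its top at z = 483 mm, on four 33×33 mm corner legs (flush with the seat edges, standing on z = 0). A flat backrest 19 mm thick, 416 mm tall, spans the full seat width and rises from the seat top along its +y edge, rear face flush with the rear of the seat.


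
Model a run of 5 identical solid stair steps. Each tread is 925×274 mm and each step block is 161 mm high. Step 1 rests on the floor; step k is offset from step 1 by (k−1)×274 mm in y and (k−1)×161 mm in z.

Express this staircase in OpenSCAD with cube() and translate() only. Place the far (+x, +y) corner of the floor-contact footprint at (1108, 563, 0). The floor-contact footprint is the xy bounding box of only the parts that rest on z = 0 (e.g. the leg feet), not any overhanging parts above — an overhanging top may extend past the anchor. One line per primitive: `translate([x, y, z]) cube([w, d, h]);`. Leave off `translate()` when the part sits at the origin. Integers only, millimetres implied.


translate([183, 289, 0]) cube([925, 274, 161]);
translate([183, 563, 161]) cube([925, 274, 161]);
translate([183, 837, 322]) cube([925, 274, 161]);
translate([183, 1111, 483]) cube([925, 274, 161]);
translate([183, 1385, 644]) cube([925, 274, 161]);


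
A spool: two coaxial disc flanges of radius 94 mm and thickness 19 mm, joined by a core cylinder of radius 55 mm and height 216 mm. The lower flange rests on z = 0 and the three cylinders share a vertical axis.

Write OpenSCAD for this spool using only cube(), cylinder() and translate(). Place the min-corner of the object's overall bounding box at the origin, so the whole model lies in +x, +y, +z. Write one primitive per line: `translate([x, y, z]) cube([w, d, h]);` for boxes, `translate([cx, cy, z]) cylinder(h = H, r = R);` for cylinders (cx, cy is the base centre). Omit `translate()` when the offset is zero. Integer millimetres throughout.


translate([94, 94, 0]) cylinder(h = 19, r = 94);
translate([94, 94, 19]) cylinder(h = 216, r = 55);
translate([94, 94, 235]) cylinder(h = 19, r = 94);


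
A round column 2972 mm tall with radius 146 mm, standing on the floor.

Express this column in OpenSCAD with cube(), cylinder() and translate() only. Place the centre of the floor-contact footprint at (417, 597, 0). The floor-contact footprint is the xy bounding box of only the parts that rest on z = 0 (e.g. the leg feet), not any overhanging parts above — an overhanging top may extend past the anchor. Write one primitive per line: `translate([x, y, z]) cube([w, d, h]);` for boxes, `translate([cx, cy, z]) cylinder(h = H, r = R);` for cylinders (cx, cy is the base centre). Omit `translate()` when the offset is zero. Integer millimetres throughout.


translate([417, 597, 0]) cylinder(h = 2972, r = 146);


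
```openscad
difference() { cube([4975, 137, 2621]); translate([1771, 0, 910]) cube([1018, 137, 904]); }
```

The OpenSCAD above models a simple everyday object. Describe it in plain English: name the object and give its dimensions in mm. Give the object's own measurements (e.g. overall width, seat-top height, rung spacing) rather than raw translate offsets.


A wall 4975 mm long (x), 137 mm thick (y), 2621 mm tall, with a rectangular window opening cut through it. The opening is 1018 mm wide and 904 mm tall; its sill is at z = 910 mm and its near (−x) edge is 1771 mm from the wall's −x end. The opening passes through the full wall thickness.


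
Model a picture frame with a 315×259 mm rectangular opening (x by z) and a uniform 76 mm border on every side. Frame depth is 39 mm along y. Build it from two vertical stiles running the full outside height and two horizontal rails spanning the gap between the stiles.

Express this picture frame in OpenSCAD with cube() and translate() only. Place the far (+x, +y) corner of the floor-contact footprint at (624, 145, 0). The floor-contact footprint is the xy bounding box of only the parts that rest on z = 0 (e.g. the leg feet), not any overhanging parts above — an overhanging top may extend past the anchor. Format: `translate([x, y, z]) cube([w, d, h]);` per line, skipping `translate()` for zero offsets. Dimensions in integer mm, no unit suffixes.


translate([157, 106, 0]) cube([76, 39, 411]);
translate([548, 106, 0]) cube([76, 39, 411]);
translate([233, 106, 0]) cube([315, 39, 76]);
translate([233, 106, 335]) cube([315, 39, 76]);


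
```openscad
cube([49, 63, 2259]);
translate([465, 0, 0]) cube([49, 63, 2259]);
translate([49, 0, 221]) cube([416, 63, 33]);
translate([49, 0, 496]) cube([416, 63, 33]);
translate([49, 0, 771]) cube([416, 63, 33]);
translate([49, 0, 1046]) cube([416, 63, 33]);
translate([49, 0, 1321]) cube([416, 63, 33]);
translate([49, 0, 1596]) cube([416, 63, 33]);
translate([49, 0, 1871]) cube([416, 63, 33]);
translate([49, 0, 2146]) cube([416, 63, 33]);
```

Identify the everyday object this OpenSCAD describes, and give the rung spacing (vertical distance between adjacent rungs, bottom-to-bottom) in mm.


A ladder. The rung spacing is 275 mm.

Two tall 49×63 posts with 8 short bars between them — a ladder. Adjacent rungs sit at z = 221 and z = 496, so the spacing is 496 − 221 = 275 mm.


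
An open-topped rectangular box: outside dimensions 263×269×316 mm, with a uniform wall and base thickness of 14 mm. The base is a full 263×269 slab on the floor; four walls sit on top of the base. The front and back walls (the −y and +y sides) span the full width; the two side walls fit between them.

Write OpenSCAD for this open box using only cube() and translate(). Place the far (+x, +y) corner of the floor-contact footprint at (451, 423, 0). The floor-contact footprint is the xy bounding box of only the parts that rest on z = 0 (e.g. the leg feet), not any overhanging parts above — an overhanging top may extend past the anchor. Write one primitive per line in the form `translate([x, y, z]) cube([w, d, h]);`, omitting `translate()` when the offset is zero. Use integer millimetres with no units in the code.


translate([188, 154, 0]) cube([263, 269, 14]);
translate([188, 154, 14]) cube([263, 14, 302]);
translate([188, 409, 14]) cube([263, 14, 302]);
translate([188, 168, 14]) cube([14, 241, 302]);
translate([437, 168, 14]) cube([14, 241, 302]);


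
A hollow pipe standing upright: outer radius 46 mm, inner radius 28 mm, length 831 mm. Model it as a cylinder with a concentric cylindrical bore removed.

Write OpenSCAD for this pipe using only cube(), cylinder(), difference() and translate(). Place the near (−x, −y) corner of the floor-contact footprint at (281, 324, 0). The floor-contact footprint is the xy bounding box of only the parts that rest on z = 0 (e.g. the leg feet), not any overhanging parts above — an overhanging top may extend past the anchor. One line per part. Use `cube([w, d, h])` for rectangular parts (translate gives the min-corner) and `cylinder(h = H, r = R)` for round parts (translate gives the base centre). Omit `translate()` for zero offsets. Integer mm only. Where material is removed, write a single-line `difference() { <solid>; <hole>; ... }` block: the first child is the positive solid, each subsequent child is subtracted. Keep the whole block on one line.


difference() { translate([327, 370, 0]) cylinder(h = 831, r = 46); translate([327, 370, 0]) cylinder(h = 831, r = 28); }


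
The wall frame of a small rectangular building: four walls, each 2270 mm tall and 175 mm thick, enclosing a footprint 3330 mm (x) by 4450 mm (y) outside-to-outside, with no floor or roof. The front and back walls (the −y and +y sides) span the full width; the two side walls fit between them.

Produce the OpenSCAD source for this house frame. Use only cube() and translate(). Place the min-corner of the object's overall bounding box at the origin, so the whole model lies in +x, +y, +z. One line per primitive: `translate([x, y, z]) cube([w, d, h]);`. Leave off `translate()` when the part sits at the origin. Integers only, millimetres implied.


cube([3330, 175, 2270]);
translate([0, 4275, 0]) cube([3330, 175, 2270]);
translate([0, 175, 0]) cube([175, 4100, 2270]);
translate([3155, 175, 0]) cube([175, 4100, 2270]);


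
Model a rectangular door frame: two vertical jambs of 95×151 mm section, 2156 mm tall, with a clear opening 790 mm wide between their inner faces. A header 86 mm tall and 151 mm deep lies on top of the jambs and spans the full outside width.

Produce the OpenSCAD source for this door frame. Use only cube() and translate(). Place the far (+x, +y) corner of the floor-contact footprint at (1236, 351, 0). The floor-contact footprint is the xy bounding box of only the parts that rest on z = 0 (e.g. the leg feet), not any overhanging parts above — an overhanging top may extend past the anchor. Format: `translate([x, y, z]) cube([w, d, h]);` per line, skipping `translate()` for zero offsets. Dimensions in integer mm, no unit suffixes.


translate([256, 200, 0]) cube([95, 151, 2156]);
translate([1141, 200, 0]) cube([95, 151, 2156]);
translate([256, 200, 2156]) cube([980, 151, 86]);


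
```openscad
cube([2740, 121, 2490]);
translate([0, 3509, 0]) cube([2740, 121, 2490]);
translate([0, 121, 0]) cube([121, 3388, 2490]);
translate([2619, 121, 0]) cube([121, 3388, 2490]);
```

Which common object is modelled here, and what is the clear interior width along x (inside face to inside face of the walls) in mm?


A house (or room) frame. The interior width is 2498 mm.

Four 2490 mm walls enclosing a rectangle with no floor or roof — a room or house frame. Outside width is 2740 mm and wall thickness is 121 mm, so the interior width is 2740 − 2 × 121 = 2498 mm.


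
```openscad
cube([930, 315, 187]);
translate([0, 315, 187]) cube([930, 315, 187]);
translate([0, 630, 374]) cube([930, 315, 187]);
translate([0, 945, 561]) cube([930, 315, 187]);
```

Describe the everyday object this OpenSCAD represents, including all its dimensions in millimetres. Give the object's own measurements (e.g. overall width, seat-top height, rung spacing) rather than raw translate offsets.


A straight staircase of 4 solid steps. Each step is 930 mm wide (x), 315 mm deep (y, the going) and 187 mm tall (the rise). The first step rests on the floor; each subsequent step sits one going further in +y and one rise higher in +z, directly behind and above the previous step with no overlap.


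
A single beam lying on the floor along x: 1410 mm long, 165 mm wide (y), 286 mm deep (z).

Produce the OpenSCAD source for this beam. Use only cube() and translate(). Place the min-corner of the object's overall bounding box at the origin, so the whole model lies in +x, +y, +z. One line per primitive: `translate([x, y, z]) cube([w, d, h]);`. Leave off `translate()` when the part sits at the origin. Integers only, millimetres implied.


cube([1410, 165, 286]);


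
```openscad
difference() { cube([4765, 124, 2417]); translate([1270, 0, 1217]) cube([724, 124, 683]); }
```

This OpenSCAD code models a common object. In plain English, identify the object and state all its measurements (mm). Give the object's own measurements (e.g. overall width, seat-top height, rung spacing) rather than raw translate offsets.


A wall 4765 mm long (x), 124 mm thick (y), 2417 mm tall, with a rectangular window opening cut through it. The opening is 724 mm wide and 683 mm tall; its sill is at z = 1217 mm and its near (−x) edge is 1270 mm from the wall's −x end. The opening passes through the full wall thickness.


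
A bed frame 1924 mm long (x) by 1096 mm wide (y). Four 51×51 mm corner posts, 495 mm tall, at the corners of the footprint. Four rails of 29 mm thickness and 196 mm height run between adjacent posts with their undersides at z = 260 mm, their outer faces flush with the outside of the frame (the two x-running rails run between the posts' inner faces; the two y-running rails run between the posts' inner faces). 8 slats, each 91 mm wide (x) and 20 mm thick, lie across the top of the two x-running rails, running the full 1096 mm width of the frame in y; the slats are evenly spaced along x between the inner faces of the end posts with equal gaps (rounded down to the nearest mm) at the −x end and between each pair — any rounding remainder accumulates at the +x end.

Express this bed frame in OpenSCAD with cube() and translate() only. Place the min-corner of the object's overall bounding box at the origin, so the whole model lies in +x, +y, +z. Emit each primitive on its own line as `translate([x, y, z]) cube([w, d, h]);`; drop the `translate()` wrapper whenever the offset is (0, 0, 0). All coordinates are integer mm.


cube([51, 51, 495]);
translate([0, 1045, 0]) cube([51, 51, 495]);
translate([1873, 0, 0]) cube([51, 51, 495]);
translate([1873, 1045, 0]) cube([51, 51, 495]);
translate([51, 0, 260]) cube([1822, 29, 196]);
translate([51, 1067, 260]) cube([1822, 29, 196]);
translate([0, 51, 260]) cube([29, 994, 196]);
translate([1895, 51, 260]) cube([29, 994, 196]);
translate([172, 0, 456]) cube([91, 1096, 20]);
translate([384, 0, 456]) cube([91, 1096, 20]);
translate([596, 0, 456]) cube([91, 1096, 20]);
translate([808, 0, 456]) cube([91, 1096, 20]);
translate([1020, 0, 456]) cube([91, 1096, 20]);
translate([1232, 0, 456]) cube([91, 1096, 20]);
translate([1444, 0, 456]) cube([91, 1096, 20]);
translate([1656, 0, 456]) cube([91, 1096, 20]);


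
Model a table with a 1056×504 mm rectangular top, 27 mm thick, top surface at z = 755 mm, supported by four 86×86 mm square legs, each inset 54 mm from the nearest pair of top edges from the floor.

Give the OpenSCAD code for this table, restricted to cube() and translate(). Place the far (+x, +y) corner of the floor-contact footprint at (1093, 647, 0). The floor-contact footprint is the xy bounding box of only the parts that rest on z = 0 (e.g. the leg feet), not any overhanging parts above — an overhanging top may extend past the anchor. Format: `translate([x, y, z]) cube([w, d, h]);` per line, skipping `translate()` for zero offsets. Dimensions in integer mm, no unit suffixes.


translate([91, 197, 728]) cube([1056, 504, 27]);
translate([145, 251, 0]) cube([86, 86, 728]);
translate([1007, 251, 0]) cube([86, 86, 728]);
translate([145, 561, 0]) cube([86, 86, 728]);
translate([1007, 561, 0]) cube([86, 86, 728]);


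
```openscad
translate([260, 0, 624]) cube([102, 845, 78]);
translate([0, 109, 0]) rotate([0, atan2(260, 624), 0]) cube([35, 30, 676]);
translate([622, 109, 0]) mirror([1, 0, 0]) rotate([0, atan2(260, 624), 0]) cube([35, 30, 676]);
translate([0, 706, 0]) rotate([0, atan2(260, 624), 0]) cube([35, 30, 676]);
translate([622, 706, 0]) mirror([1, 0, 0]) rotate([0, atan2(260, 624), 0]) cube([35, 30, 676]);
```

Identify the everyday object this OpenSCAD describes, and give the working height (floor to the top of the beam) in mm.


A sawhorse. The overall height is 702 mm.

A beam across two mirrored pairs of raked legs — a sawhorse. The beam's underside is at z = 624 (matching the legs' vertical rise in atan2(260, 624)) and the beam is 78 mm tall, so its top is at 624 + 78 = 702 mm. The raked legs top out at the beam's underside, so that is the highest point.


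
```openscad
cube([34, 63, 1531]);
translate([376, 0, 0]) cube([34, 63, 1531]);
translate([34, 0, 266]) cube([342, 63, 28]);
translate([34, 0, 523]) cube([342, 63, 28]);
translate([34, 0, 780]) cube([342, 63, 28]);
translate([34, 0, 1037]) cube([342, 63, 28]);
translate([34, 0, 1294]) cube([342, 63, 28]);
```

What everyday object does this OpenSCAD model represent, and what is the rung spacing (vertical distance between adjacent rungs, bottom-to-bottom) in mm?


A ladder. The rung spacing is 257 mm.

Two tall 34×63 posts with 5 short bars between them — a ladder. Adjacent rungs sit at z = 266 and z = 523, so the spacing is 523 − 266 = 257 mm.


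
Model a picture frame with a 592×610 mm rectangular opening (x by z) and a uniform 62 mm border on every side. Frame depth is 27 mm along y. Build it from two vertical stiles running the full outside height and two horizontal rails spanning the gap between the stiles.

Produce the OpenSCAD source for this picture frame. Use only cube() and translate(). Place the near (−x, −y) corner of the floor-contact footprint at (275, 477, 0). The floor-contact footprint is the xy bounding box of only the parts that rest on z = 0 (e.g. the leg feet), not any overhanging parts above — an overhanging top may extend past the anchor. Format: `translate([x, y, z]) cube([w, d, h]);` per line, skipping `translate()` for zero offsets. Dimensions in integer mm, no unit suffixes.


translate([275, 477, 0]) cube([62, 27, 734]);
translate([929, 477, 0]) cube([62, 27, 734]);
translate([337, 477, 0]) cube([592, 27, 62]);
translate([337, 477, 672]) cube([592, 27, 62]);


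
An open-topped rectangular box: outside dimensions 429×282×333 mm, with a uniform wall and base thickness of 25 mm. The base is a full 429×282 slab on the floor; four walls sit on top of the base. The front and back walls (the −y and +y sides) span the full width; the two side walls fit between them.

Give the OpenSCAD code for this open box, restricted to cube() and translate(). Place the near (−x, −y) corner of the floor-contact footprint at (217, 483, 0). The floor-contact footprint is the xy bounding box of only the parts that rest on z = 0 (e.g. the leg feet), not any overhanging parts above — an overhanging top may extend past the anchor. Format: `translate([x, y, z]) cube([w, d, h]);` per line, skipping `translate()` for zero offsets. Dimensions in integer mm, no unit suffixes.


translate([217, 483, 0]) cube([429, 282, 25]);
translate([217, 483, 25]) cube([429, 25, 308]);
translate([217, 740, 25]) cube([429, 25, 308]);
translate([217, 508, 25]) cube([25, 232, 308]);
translate([621, 508, 25]) cube([25, 232, 308]);


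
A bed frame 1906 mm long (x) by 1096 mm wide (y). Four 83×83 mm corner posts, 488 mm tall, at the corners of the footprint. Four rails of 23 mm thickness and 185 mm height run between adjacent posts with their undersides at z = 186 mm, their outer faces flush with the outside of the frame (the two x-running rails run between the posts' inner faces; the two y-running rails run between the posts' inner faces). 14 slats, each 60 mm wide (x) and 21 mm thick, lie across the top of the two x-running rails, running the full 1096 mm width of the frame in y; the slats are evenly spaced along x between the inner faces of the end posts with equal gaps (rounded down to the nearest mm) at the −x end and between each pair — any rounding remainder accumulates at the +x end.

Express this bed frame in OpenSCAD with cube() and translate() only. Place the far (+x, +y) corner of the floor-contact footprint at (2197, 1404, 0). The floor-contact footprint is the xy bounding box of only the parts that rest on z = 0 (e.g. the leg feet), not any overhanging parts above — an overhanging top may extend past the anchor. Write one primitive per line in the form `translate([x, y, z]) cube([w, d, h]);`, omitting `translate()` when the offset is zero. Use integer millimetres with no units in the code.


translate([291, 308, 0]) cube([83, 83, 488]);
translate([291, 1321, 0]) cube([83, 83, 488]);
translate([2114, 308, 0]) cube([83, 83, 488]);
translate([2114, 1321, 0]) cube([83, 83, 488]);
translate([374, 308, 186]) cube([1740, 23, 185]);
translate([374, 1381, 186]) cube([1740, 23, 185]);
translate([291, 391, 186]) cube([23, 930, 185]);
translate([2174, 391, 186]) cube([23, 930, 185]);
translate([434, 308, 371]) cube([60, 1096, 21]);
translate([554, 308, 371]) cube([60, 1096, 21]);
translate([674, 308, 371]) cube([60, 1096, 21]);
translate([794, 308, 371]) cube([60, 1096, 21]);
translate([914, 308, 371]) cube([60, 1096, 21]);
translate([1034, 308, 371]) cube([60, 1096, 21]);
translate([1154, 308, 371]) cube([60, 1096, 21]);
translate([1274, 308, 371]) cube([60, 1096, 21]);
translate([1394, 308, 371]) cube([60, 1096, 21]);
translate([1514, 308, 371]) cube([60, 1096, 21]);
translate([1634, 308, 371]) cube([60, 1096, 21]);
translate([1754, 308, 371]) cube([60, 1096, 21]);
translate([1874, 308, 371]) cube([60, 1096, 21]);
translate([1994, 308, 371]) cube([60, 1096, 21]);
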